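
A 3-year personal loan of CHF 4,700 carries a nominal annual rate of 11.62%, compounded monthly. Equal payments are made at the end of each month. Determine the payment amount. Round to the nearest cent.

CHF 155.26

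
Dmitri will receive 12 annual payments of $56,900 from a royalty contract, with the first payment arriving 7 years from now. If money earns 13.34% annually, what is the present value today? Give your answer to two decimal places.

$156,436.15

PV at t=6 (ordinary 12-year annuity): 56900 × a(12|0.1334) = 56900 × 5.828061 = 331,616.6863
PV₀ = 331,616.6863 / (1+0.1334)^6 = 331,616.6863 / 2.119821 = 156,436.1523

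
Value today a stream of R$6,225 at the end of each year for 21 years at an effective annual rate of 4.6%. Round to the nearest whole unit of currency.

Annuity factor a(21|0.046) = 13.284847; PV = 6225 × 13.284847 = 82,698.1739

R$82,698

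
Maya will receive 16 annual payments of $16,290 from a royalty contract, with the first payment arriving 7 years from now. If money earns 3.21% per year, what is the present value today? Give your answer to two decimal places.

Value one period before first payment (t=6): 16290 × [1 − (1+0.0321)^(−16)] / 0.0321 = 16290 × 12.361794 = 201,373.6235
Discount back 6 years: 201,373.6235 × (1+0.0321)^(−6) = 201,373.6235 × 0.827312 = 166,598.8182

$166,598.82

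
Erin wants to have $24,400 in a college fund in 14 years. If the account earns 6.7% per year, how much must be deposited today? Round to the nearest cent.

$9,842.10

Discount factor = (1+0.067)^(−14) = 0.403365; PV = 24,400 × 0.403365 = 9,842.1041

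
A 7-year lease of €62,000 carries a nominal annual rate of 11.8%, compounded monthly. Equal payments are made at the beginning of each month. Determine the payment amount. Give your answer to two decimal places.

Periodic rate i = 0.118/12 = 0.00983333; n = 7 × 12 = 84 periods.
Annuity-PV factor × (1+i) = 57.553625; PMT = 62000 / 57.553625 = 1,077.2562

€1,077.26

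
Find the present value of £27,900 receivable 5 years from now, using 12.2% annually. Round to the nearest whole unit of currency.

£15,691

PV = 27,900 / (1 + 0.122)^5 = 27,900 / 1.778133 = 15,690.6133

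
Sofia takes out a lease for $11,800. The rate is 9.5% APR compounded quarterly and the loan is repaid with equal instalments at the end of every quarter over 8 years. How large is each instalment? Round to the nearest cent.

$530.62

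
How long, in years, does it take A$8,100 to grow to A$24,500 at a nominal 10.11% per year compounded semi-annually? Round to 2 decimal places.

11.22 years

Periodic rate i = 0.1011/2 = 0.05055.
n = ln(24500/8100) / ln(1+0.05055) = ln(3.02469) / 0.049314 = 22.4442 half-years
= 22.4442/2 years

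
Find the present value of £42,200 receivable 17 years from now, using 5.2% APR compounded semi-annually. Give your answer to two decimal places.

Periodic rate i = 0.052/2 = 0.026; n = 17 × 2 = 34 periods.
Discount factor = (1+0.026)^(−34) = 0.417820; PV = 42,200 × 0.417820 = 17,632.0247

£17,632.02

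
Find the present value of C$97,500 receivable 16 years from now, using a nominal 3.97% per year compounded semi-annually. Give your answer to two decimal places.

i = 0.0397/2 = 0.01985 per half-year; n = 16·2 = 32.
PV = 97,500 / (1 + 0.01985)^32 = 97,500 / 1.875692 = 51,980.8059

C$51,980.81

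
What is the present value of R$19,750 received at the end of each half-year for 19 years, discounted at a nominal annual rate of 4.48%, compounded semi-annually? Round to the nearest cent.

i = 0.0448/2 = 0.0224 per half-year; n = 19·2 = 38.
PV = PMT · [1 − (1+i)^(−n)] / i = 19750 · 25.404852 = 501,745.8321

R$501,745.83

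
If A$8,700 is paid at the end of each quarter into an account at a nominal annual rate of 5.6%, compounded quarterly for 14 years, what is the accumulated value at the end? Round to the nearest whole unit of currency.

A$732,254

i = 0.056/4 = 0.014 per quarter; n = 14·4 = 56.
FV = 8700 × [(1+0.014)^56 − 1] / 0.014 = 8700 × 84.167076 = 732,253.5616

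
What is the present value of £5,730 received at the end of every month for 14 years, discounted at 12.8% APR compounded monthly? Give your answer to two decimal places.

£446,824.30

With 12 periods per year: i = 0.0106667, n = 168.
PV = PMT · [1 − (1+i)^(−n)] / i = 5730 · 77.979808 = 446,824.3000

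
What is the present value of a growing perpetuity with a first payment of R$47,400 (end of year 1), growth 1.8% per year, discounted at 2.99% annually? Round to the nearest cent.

PV = D₁/(r − g) = 47400/(0.0299 − 0.018) = 3,983,193.2773

R$3,983,193.28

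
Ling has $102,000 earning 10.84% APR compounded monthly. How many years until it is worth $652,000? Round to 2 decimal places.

Periodic rate i = 0.1084/12 = 0.00903333.
(1+i)^n = 652000/102000 = 6.39216, so n = ln 6.39216 / ln 1.00903 = 206.2846 months
= 206.2846/12 years

17.19 years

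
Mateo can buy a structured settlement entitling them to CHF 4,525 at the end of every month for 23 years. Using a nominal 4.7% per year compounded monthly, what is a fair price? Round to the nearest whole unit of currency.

CHF 762,542

i = 0.047/12 = 0.00391667 per month; n = 23·12 = 276.
PV = PMT · [1 − (1+i)^(−n)] / i = 4525 · 168.517487 = 762,541.6264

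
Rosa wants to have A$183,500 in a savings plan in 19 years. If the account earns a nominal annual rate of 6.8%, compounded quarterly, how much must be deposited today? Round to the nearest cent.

A$50,961.67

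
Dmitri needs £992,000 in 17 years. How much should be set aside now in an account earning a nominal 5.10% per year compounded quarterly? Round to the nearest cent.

i = 0.051/4 = 0.01275 per quarter; n = 17·4 = 68.
PV = FV·(1+i)^(−n) = 992,000 × 0.422520 = 419,139.4566

£419,139.46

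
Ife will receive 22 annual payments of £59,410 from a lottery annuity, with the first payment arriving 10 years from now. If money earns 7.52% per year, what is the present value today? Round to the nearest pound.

PV at t=9 (ordinary 22-year annuity): 59410 × a(22|0.0752) = 59410 × 10.600018 = 629,747.0562
PV₀ = 629,747.0562 / (1+0.0752)^9 = 629,747.0562 / 1.920451 = 327,916.1789

£327,916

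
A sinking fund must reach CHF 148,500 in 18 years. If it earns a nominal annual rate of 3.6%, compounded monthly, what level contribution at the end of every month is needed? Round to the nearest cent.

Periodic rate i = 0.036/12 = 0.003; n = 18 × 12 = 216 periods.
PMT = 148500 / ( [(1+0.003)^216 − 1] / 0.003 ) = 148500 / 303.286666 = 489.6358

CHF 489.64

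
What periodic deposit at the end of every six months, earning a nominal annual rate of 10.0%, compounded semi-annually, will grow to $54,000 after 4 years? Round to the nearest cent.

$5,654.98

With 2 periods per year: i = 0.05, n = 8.
FV-annuity factor = 9.549109; PMT = 54000 / 9.549109 = 5,654.9779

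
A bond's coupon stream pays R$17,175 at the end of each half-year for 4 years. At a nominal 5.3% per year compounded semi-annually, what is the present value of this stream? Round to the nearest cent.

R$122,363.26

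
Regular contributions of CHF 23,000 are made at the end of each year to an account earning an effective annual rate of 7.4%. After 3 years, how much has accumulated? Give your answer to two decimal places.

FV = 23000 × [(1+0.074)^3 − 1] / 0.074 = 23000 × 3.227476 = 74,231.9480

CHF 74,231.95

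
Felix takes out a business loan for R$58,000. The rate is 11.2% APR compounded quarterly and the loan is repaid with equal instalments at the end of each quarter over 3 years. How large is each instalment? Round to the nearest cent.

Periodic rate i = 0.112/4 = 0.028; n = 3 × 4 = 12 periods.
PMT = 58000 / ( [1 − (1+0.028)^(−12)] / 0.028 ) = 58000 / 10.073898 = 5,757.4537

R$5,757.45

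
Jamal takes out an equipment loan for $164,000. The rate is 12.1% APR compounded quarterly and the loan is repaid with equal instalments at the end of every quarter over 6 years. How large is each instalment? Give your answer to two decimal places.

With 4 periods per year: i = 0.03025, n = 24.
PMT = 164000 / ( [1 − (1+0.03025)^(−24)] / 0.03025 ) = 164000 / 16.890024 = 9,709.8738

$9,709.87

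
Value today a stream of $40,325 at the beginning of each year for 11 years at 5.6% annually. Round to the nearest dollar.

$342,827

PV = 40325 × [1 − (1+0.056)^(−11)] / 0.056 × (1+i) = 40325 × 8.501602 = 342,827.0963
(annuity-due: payments at period start, so ×(1+i).)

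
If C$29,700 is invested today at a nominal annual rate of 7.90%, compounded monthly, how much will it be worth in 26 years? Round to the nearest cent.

C$230,077.33

Periodic rate i = 0.079/12 = 0.00658333; n = 26 × 12 = 312 periods.
29,700 × (1+0.00658333)^312 = 29,700 × 7.746712 = 230,077.3347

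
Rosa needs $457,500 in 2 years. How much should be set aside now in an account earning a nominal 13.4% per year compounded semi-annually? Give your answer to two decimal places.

With 2 periods per year: i = 0.067, n = 4.
PV = 457,500 / (1 + 0.067)^4 = 457,500 / 1.296157 = 352,966.4449

$352,966.44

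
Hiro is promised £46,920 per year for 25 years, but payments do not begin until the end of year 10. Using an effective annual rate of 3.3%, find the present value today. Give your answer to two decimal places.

PV at t=9 (ordinary 25-year annuity): 46920 × a(25|0.033) = 46920 × 16.845108 = 790,372.4594
Discount back 9 years: 790,372.4594 × (1+0.033)^(−9) = 790,372.4594 × 0.746616 = 590,104.4710

£590,104.47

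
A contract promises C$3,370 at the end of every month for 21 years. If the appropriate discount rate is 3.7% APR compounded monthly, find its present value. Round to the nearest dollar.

With 12 periods per year: i = 0.00308333, n = 252.
PV = 3370 × [1 − (1+0.00308333)^(−252)] / 0.00308333 = 3370 × 175.027052 = 589,841.1653

C$589,841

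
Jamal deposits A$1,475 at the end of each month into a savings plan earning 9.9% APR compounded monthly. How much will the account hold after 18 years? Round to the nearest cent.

i = 0.099/12 = 0.00825 per month; n = 18·12 = 216.
FV = PMT · [(1+i)^n − 1] / i = 1475 · 593.751391 = 875,783.3014

A$875,783.30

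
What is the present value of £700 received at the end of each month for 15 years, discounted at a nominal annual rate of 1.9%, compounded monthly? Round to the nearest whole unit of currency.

£109,561

i = 0.019/12 = 0.00158333 per month; n = 15·12 = 180.
Annuity factor a(180|0.00158333) = 156.515515; PV = 700 × 156.515515 = 109,560.8606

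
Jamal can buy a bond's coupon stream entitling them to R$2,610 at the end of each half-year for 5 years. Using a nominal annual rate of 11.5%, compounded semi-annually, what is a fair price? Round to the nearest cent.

With 2 periods per year: i = 0.0575, n = 10.
PV = 2610 × [1 − (1+0.0575)^(−10)] / 0.0575 = 2610 × 7.448054 = 19,439.4197

R$19,439.42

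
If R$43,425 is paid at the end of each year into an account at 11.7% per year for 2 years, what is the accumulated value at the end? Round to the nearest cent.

FV = 43425 × [(1+0.117)^2 − 1] / 0.117 = 43425 × 2.117000 = 91,930.7250

R$91,930.73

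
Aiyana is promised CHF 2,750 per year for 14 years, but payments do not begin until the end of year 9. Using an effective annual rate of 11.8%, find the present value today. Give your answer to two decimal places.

PV at t=8 (ordinary 14-year annuity): 2750 × a(14|0.118) = 2750 × 6.696572 = 18,415.5736
PV₀ = 18,415.5736 / (1+0.118)^8 = 18,415.5736 / 2.440813 = 7,544.8537

CHF 7,544.85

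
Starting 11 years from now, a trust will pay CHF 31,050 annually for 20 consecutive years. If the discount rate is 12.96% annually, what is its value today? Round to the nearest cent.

CHF 64,638.42

Value one period before first payment (t=10): 31050 × [1 − (1+0.1296)^(−20)] / 0.1296 = 31050 × 7.041675 = 218,643.9962
PV₀ = 218,643.9962 / (1+0.1296)^10 = 218,643.9962 / 3.382570 = 64,638.4181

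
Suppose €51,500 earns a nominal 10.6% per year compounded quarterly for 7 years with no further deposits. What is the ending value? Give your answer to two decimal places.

€107,116.88

i = 0.106/4 = 0.0265 per quarter; n = 7·4 = 28.
FV = 51,500 × (1 + 0.0265)^28 = 107,116.8845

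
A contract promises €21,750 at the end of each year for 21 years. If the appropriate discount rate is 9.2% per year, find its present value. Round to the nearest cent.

PV = PMT · [1 − (1+i)^(−n)] / i = 21750 · 9.157435 = 199,174.2134

€199,174.21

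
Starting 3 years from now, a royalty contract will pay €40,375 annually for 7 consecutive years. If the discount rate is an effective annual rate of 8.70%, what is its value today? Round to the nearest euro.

€173,724

PV at t=2 (ordinary 7-year annuity): 40375 × a(7|0.087) = 40375 × 5.084018 = 205,267.2290
Discount back 2 years: 205,267.2290 × (1+0.087)^(−2) = 205,267.2290 × 0.846332 = 173,724.2844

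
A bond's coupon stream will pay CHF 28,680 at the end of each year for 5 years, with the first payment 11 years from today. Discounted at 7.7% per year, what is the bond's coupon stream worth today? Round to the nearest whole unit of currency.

CHF 54,971

Value one period before first payment (t=10): 28680 × [1 − (1+0.077)^(−5)] / 0.077 = 28680 × 4.024480 = 115,422.0916
Discount back 10 years: 115,422.0916 × (1+0.077)^(−10) = 115,422.0916 × 0.476259 = 54,970.7810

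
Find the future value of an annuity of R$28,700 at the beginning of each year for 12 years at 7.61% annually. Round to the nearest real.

Accumulation factor s(12|0.0761) × (1+i) = 19.955091; FV = 28700 × 19.955091 = 572,711.1071
(Beginning-of-period payments → annuity-due factor ×(1+i).)

R$572,711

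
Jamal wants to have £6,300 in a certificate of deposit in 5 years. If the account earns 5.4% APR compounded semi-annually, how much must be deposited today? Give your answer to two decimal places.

With 2 periods per year: i = 0.027, n = 10.
Discount factor = (1+0.027)^(−10) = 0.766118; PV = 6,300 × 0.766118 = 4,826.5423

£4,826.54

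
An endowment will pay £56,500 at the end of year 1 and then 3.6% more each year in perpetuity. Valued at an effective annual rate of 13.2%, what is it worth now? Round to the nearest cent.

PV = PMT / (i − g) = 56500 / (0.132 − 0.036) = 56500 / 0.096000 = 588,541.6667

£588,541.67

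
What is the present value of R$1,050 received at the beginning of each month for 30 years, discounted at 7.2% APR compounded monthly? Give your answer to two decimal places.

R$155,615.55

Periodic rate i = 0.072/12 = 0.006; n = 30 × 12 = 360 periods.
PV = 1050 × [1 − (1+0.006)^(−360)] / 0.006 × (1+i) = 1050 × 148.205285 = 155,615.5492
Payments are at the start of each period, so multiply by (1+i).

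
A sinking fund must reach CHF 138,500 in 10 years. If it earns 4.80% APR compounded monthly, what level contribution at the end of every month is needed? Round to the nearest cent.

Periodic rate i = 0.048/12 = 0.004; n = 10 × 12 = 120 periods.
FV-annuity factor = 153.631959; PMT = 138500 / 153.631959 = 901.5051

CHF 901.51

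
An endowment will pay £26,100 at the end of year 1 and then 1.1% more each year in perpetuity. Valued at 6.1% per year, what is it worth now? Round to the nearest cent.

PV = PMT / (i − g) = 26100 / (0.061 − 0.011) = 26100 / 0.050000 = 522,000.0000

£522,000.00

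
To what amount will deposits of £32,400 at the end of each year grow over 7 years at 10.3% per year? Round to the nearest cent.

FV = 32400 × [(1+0.103)^7 − 1] / 0.103 = 32400 × 9.575006 = 310,230.2060

£310,230.21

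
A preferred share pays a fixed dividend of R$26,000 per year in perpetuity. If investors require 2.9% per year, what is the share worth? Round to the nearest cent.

R$896,551.72

PV = C/r = 26000/0.029 = 896,551.7241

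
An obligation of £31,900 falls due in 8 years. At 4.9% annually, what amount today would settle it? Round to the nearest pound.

PV = FV·(1+i)^(−n) = 31,900 × 0.682018 = 21,756.3871

£21,756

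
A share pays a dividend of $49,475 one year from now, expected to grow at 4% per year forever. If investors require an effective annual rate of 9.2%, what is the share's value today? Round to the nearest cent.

$951,442.31

PV = PMT / (i − g) = 49475 / (0.092 − 0.04) = 49475 / 0.052000 = 951,442.3077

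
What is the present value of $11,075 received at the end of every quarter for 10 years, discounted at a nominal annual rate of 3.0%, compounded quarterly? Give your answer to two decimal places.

i = 0.03/4 = 0.0075 per quarter; n = 10·4 = 40.
PV = 11075 × [1 − (1+0.0075)^(−40)] / 0.0075 = 11075 × 34.446938 = 381,499.8432

$381,499.84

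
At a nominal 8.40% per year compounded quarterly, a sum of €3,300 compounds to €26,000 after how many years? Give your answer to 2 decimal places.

Periodic rate i = 0.084/4 = 0.021.
n = ln(26000/3300) / ln(1+0.021) = ln(7.87879) / 0.020783 = 99.3225 quarters
= 99.3225/4 years

24.83 years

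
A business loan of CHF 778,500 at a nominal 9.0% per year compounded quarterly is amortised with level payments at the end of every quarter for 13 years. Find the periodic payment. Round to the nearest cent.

CHF 25,549.46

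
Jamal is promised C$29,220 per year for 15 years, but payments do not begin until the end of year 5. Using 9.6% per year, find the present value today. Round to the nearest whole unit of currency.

C$157,609

PV at t=4 (ordinary 15-year annuity): 29220 × a(15|0.096) = 29220 × 7.782941 = 227,417.5504
PV₀ = 227,417.5504 / (1+0.096)^4 = 227,417.5504 / 1.442920 = 157,609.2712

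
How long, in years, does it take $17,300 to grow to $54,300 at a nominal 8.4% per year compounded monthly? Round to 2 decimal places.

13.66 years

Periodic rate i = 0.084/12 = 0.007.
(1+i)^n = 54300/17300 = 3.13873, so n = ln 3.13873 / ln 1.007 = 163.9738 months
= 163.9738/12 years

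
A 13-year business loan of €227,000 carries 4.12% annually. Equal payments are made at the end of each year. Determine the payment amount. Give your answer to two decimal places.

€22,902.22

PMT = 227000 / ( [1 − (1+0.0412)^(−13)] / 0.0412 ) = 227000 / 9.911703 = 22,902.2187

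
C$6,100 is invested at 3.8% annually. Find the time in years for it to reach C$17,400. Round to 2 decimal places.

n = ln(17400/6100) / ln(1+0.038) = ln(2.85246) / 0.037296 = 28.1046 years

28.10 years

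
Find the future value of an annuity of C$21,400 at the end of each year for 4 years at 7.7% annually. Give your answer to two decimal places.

FV = PMT · [(1+i)^n − 1] / i = 21400 · 4.486173 = 96,004.0922

C$96,004.09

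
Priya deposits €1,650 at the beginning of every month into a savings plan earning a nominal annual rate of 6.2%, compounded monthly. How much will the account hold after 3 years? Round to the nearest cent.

€65,435.44

With 12 periods per year: i = 0.00516667, n = 36.
Accumulation factor s(36|0.00516667) × (1+i) = 39.657844; FV = 1650 × 39.657844 = 65,435.4430
Payments are at the start of each period, so multiply by (1+i).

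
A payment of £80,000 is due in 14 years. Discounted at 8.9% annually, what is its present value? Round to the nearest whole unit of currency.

£24,249

PV = FV·(1+i)^(−n) = 80,000 × 0.303117 = 24,249.3259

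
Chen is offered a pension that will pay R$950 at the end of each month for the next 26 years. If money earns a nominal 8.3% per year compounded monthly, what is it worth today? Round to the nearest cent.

R$121,359.50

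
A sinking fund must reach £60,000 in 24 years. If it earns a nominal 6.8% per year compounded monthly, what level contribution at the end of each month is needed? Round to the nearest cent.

With 12 periods per year: i = 0.00566667, n = 288.
PMT = 60000 / ( [(1+0.00566667)^288 − 1] / 0.00566667 ) = 60000 / 721.868516 = 83.1176

£83.12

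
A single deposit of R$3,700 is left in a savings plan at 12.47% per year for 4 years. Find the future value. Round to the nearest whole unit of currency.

FV = 3,700 × (1 + 0.1247)^4 = 5,920.3653

R$5,920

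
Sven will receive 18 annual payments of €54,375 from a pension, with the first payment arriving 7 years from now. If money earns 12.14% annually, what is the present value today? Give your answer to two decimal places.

PV at t=6 (ordinary 18-year annuity): 54375 × a(18|0.1214) = 54375 × 7.189883 = 390,949.9092
Discount back 6 years: 390,949.9092 × (1+0.1214)^(−6) = 390,949.9092 × 0.502848 = 196,588.3629

€196,588.36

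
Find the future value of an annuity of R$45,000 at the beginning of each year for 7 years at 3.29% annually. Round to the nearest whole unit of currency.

Accumulation factor s(7|0.0329) × (1+i) = 7.984374; FV = 45000 × 7.984374 = 359,296.8502
Payments are at the start of each period, so multiply by (1+i).

R$359,297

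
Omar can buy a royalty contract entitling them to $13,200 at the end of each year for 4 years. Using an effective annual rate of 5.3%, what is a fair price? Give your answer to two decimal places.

$46,482.20

PV = PMT · [1 − (1+i)^(−n)] / i = 13200 · 3.521379 = 46,482.1965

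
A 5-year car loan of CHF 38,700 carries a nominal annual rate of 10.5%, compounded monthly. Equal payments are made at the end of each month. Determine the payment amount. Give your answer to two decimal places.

i = 0.105/12 = 0.00875 per month; n = 5·12 = 60.
Annuity-PV factor = 46.524827; PMT = 38700 / 46.524827 = 831.8139

CHF 831.81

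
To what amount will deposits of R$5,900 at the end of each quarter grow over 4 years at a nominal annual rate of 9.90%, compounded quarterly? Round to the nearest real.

R$114,120

Periodic rate i = 0.099/4 = 0.02475; n = 4 × 4 = 16 periods.
FV = PMT · [(1+i)^n − 1] / i = 5900 · 19.342344 = 114,119.8294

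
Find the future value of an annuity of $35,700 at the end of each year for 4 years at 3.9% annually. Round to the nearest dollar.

$151,373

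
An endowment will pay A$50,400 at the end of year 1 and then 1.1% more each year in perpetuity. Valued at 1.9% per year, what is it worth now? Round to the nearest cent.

A$6,300,000.00

PV = D₁/(r − g) = 50400/(0.019 − 0.011) = 6,300,000.0000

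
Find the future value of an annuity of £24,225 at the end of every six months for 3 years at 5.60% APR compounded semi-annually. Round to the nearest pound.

£155,912

i = 0.056/2 = 0.028 per half-year; n = 3·2 = 6.
Accumulation factor s(6|0.028) = 6.436013; FV = 24225 × 6.436013 = 155,912.4146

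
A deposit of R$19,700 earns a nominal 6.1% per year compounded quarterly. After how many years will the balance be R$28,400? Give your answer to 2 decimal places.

Periodic rate i = 0.061/4 = 0.01525.
n = ln(28400/19700) / ln(1+0.01525) = ln(1.44162) / 0.015135 = 24.1674 quarters
= 24.1674/4 years

6.04 years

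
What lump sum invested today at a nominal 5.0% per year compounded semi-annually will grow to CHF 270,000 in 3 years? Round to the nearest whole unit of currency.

Periodic rate i = 0.05/2 = 0.025; n = 3 × 2 = 6 periods.
PV = 270,000 / (1 + 0.025)^6 = 270,000 / 1.159693 = 232,820.1538

CHF 232,820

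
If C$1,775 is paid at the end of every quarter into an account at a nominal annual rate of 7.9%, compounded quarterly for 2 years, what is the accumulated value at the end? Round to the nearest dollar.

Periodic rate i = 0.079/4 = 0.01975; n = 2 × 4 = 8 periods.
FV = PMT · [(1+i)^n − 1] / i = 1775 · 8.575391 = 15,221.3197

C$15,221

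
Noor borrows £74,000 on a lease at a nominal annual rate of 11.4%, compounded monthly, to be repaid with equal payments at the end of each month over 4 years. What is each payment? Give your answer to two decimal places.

£1,926.98

With 12 periods per year: i = 0.0095, n = 48.
PMT = 74000 / ( [1 − (1+0.0095)^(−48)] / 0.0095 ) = 74000 / 38.402156 = 1,926.9751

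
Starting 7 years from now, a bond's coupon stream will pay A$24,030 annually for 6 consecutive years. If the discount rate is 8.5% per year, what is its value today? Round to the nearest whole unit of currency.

A$67,070

Value one period before first payment (t=6): 24030 × [1 − (1+0.085)^(−6)] / 0.085 = 24030 × 4.553587 = 109,422.6997
Discount back 6 years: 109,422.6997 × (1+0.085)^(−6) = 109,422.6997 × 0.612945 = 67,070.1066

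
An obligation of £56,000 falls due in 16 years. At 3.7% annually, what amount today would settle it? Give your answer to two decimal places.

£31,313.23

PV = FV·(1+i)^(−n) = 56,000 × 0.559165 = 31,313.2341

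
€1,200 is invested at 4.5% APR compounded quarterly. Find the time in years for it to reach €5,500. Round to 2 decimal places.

Periodic rate i = 0.045/4 = 0.01125.
n = ln(5500/1200) / ln(1+0.01125) = ln(4.58333) / 0.011187 = 136.0866 quarters
= 136.0866/4 years

34.02 years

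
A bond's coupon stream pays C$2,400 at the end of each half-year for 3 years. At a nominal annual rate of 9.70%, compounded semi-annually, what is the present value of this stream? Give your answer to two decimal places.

C$12,240.32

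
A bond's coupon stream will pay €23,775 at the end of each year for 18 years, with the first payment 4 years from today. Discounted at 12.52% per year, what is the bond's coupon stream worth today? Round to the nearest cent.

€117,351.56

PV at t=3 (ordinary 18-year annuity): 23775 × a(18|0.1252) = 23775 × 7.031655 = 167,177.5866
PV₀ = 167,177.5866 / (1+0.1252)^3 = 167,177.5866 / 1.424588 = 117,351.5637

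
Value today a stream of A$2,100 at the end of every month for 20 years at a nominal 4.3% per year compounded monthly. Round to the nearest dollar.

With 12 periods per year: i = 0.00358333, n = 240.
Annuity factor a(240|0.00358333) = 160.796358; PV = 2100 × 160.796358 = 337,672.3513

A$337,672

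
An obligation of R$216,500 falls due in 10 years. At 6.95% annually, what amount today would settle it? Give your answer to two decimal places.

Discount factor = (1+0.0695)^(−10) = 0.510731; PV = 216,500 × 0.510731 = 110,573.2339

R$110,573.23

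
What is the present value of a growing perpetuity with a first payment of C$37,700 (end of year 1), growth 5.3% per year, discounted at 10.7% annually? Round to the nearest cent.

C$698,148.15

PV = D₁/(r − g) = 37700/(0.107 − 0.053) = 698,148.1481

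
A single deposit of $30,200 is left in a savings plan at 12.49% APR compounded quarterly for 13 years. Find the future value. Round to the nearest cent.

i = 0.1249/4 = 0.031225 per quarter; n = 13·4 = 52.
30,200 × (1+0.031225)^52 = 30,200 × 4.947417 = 149,411.9945

$149,411.99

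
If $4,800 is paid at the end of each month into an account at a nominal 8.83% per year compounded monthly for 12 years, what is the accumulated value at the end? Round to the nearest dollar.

Periodic rate i = 0.0883/12 = 0.00735833; n = 12 × 12 = 144 periods.
Accumulation factor s(144|0.00735833) = 254.683403; FV = 4800 × 254.683403 = 1,222,480.3324

$1,222,480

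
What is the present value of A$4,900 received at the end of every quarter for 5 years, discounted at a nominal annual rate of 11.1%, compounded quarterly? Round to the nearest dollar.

A$74,440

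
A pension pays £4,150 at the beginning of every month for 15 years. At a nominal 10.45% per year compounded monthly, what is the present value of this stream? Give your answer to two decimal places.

£379,763.68

Periodic rate i = 0.1045/12 = 0.00870833; n = 15 × 12 = 180 periods.
Annuity factor a(180|0.00870833) × (1+i) = 91.509320; PV = 4150 × 91.509320 = 379,763.6779
(annuity-due: payments at period start, so ×(1+i).)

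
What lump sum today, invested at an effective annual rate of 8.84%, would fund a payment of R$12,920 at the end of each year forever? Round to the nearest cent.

R$146,153.85

PV = C/r = 12920/0.0884 = 146,153.8462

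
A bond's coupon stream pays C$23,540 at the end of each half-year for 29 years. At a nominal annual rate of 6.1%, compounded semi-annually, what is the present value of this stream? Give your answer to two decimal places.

With 2 periods per year: i = 0.0305, n = 58.
Annuity factor a(58|0.0305) = 27.046826; PV = 23540 × 27.046826 = 636,682.2806

C$636,682.28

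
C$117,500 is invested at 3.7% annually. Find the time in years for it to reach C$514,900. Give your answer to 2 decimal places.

(1+i)^n = 514900/117500 = 4.38213, so n = ln 4.38213 / ln 1.037 = 40.6677 years

40.67 years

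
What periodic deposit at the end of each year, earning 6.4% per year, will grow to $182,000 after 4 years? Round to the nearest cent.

FV-annuity factor = 4.400646; PMT = 182000 / 4.400646 = 41,357.5630

$41,357.56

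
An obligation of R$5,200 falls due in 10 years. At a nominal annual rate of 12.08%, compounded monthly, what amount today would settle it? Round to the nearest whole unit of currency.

With 12 periods per year: i = 0.0100667, n = 120.
PV = 5,200 / (1 + 0.0100667)^120 = 5,200 / 3.326632 = 1,563.1428

R$1,563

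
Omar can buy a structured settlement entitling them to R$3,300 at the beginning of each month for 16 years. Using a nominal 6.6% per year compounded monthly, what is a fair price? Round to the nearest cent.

R$392,837.40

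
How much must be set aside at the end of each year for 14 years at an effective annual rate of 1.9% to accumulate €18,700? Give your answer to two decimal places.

€1,178.51

FV-annuity factor = 15.867538; PMT = 18700 / 15.867538 = 1,178.5067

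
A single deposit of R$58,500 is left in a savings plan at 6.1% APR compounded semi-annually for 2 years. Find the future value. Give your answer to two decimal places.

R$65,970.21

With 2 periods per year: i = 0.0305, n = 4.
FV = 58,500 × (1 + 0.0305)^4 = 65,970.2076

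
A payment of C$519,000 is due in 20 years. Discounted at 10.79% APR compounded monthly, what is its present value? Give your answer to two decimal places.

C$60,554.76

Periodic rate i = 0.1079/12 = 0.00899167; n = 20 × 12 = 240 periods.
Discount factor = (1+0.00899167)^(−240) = 0.116676; PV = 519,000 × 0.116676 = 60,554.7626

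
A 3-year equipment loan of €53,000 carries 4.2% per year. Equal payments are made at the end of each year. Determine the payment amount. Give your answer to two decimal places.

Annuity-PV factor = 2.764591; PMT = 53000 / 2.764591 = 19,171.0125

€19,171.01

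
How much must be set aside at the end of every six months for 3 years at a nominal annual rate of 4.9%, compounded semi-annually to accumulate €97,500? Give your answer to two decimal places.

€15,282.78

i = 0.049/2 = 0.0245 per half-year; n = 3·2 = 6.
FV-annuity factor = 6.379728; PMT = 97500 / 6.379728 = 15,282.7838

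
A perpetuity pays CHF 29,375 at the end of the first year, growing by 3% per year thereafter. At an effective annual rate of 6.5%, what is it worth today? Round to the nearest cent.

CHF 839,285.71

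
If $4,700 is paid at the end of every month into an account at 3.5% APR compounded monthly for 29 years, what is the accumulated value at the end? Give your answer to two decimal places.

$2,828,524.29

i = 0.035/12 = 0.00291667 per month; n = 29·12 = 348.
Accumulation factor s(348|0.00291667) = 601.813680; FV = 4700 × 601.813680 = 2,828,524.2944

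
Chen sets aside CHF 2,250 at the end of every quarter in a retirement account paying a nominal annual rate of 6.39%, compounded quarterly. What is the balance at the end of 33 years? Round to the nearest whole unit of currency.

Periodic rate i = 0.0639/4 = 0.015975; n = 33 × 4 = 132 periods.
FV = PMT · [(1+i)^n − 1] / i = 2250 · 444.530626 = 1,000,193.9094

CHF 1,000,194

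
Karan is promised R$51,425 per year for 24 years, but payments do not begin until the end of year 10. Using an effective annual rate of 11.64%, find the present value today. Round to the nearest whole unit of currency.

PV at t=9 (ordinary 24-year annuity): 51425 × a(24|0.1164) = 51425 × 7.979601 = 410,350.9777
Discount back 9 years: 410,350.9777 × (1+0.1164)^(−9) = 410,350.9777 × 0.371212 = 152,327.0467

R$152,327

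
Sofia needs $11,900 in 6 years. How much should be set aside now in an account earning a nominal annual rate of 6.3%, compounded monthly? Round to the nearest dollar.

$8,162

With 12 periods per year: i = 0.00525, n = 72.
Discount factor = (1+0.00525)^(−72) = 0.685908; PV = 11,900 × 0.685908 = 8,162.3098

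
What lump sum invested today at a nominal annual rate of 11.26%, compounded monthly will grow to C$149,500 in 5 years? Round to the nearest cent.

C$85,363.74

With 12 periods per year: i = 0.00938333, n = 60.
PV = FV·(1+i)^(−n) = 149,500 × 0.570995 = 85,363.7377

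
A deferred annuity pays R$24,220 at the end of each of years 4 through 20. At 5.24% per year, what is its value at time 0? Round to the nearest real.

R$230,124

PV at t=3 (ordinary 17-year annuity): 24220 × a(17|0.0524) = 24220 × 11.074672 = 268,228.5472
Discount back 3 years: 268,228.5472 × (1+0.0524)^(−3) = 268,228.5472 × 0.857941 = 230,124.2993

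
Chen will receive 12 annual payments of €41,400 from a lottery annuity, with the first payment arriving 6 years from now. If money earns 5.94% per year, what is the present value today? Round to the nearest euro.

€260,960

PV at t=5 (ordinary 12-year annuity): 41400 × a(12|0.0594) = 41400 × 8.411491 = 348,235.7116
PV₀ = 348,235.7116 / (1+0.0594)^5 = 348,235.7116 / 1.334442 = 260,959.7112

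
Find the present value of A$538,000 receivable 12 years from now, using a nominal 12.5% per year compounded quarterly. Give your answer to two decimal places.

With 4 periods per year: i = 0.03125, n = 48.
PV = FV·(1+i)^(−n) = 538,000 × 0.228313 = 122,832.1690

A$122,832.17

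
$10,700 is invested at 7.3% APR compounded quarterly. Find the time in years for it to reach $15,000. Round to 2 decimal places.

Periodic rate i = 0.073/4 = 0.01825.
(1+i)^n = 15000/10700 = 1.40187, so n = ln 1.40187 / ln 1.01825 = 18.6783 quarters
= 18.6783/4 years

4.67 years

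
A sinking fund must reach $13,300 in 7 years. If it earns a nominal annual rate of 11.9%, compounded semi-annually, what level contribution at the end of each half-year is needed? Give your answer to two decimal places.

$635.10

i = 0.119/2 = 0.0595 per half-year; n = 7·2 = 14.
PMT = 13300 / ( [(1+0.0595)^14 − 1] / 0.0595 ) = 13300 / 20.941498 = 635.1026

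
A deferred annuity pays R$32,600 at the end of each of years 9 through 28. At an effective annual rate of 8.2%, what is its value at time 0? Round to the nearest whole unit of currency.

R$167,878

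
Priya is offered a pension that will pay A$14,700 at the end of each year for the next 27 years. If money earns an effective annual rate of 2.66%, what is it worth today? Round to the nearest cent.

A$280,611.05

PV = PMT · [1 − (1+i)^(−n)] / i = 14700 · 19.089187 = 280,611.0504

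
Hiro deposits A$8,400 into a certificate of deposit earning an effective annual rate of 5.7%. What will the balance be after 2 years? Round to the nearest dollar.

8,400 × (1+0.057)^2 = 8,400 × 1.117249 = 9,384.8916

A$9,385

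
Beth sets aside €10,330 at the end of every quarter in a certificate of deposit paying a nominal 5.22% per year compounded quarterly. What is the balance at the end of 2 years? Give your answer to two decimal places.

With 4 periods per year: i = 0.01305, n = 8.
FV = PMT · [(1+i)^n − 1] / i = 10330 · 8.375094 = 86,514.7225

€86,514.72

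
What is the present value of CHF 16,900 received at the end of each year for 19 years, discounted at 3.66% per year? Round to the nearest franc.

CHF 228,514

Annuity factor a(19|0.0366) = 13.521548; PV = 16900 × 13.521548 = 228,514.1650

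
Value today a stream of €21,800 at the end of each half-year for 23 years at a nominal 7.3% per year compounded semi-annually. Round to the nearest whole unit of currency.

€482,451

With 2 periods per year: i = 0.0365, n = 46.
Annuity factor a(46|0.0365) = 22.130797; PV = 21800 × 22.130797 = 482,451.3799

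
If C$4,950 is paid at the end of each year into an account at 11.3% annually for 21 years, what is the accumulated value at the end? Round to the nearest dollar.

C$371,077

FV = 4950 × [(1+0.113)^21 − 1] / 0.113 = 4950 × 74.965106 = 371,077.2763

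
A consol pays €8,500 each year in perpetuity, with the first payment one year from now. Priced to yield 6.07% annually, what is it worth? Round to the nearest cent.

PV = C/r = 8500/0.0607 = 140,032.9489

€140,032.95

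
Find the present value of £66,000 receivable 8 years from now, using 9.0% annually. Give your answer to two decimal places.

£33,123.17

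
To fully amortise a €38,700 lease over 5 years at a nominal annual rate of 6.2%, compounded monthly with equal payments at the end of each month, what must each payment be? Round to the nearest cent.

€751.78

With 12 periods per year: i = 0.00516667, n = 60.
PMT = 38700 / ( [1 − (1+0.00516667)^(−60)] / 0.00516667 ) = 38700 / 51.477572 = 751.7837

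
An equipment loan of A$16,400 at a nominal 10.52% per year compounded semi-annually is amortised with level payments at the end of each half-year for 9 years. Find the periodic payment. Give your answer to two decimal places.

A$1,431.60

i = 0.1052/2 = 0.0526 per half-year; n = 9·2 = 18.
PMT = 16400 / ( [1 − (1+0.0526)^(−18)] / 0.0526 ) = 16400 / 11.455725 = 1,431.5986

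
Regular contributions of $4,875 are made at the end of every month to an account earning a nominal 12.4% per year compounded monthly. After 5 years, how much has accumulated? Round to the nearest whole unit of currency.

$402,434

Periodic rate i = 0.124/12 = 0.0103333; n = 5 × 12 = 60 periods.
FV = PMT · [(1+i)^n − 1] / i = 4875 · 82.550650 = 402,434.4170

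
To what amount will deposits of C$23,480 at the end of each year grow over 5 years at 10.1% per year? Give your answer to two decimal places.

C$143,633.40

FV = 23480 × [(1+0.101)^5 − 1] / 0.101 = 23480 × 6.117266 = 143,633.3955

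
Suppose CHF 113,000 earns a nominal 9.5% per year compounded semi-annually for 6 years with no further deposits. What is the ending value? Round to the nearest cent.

Periodic rate i = 0.095/2 = 0.0475; n = 6 × 2 = 12 periods.
FV = 113,000 × (1 + 0.0475)^12 = 197,209.0419

CHF 197,209.04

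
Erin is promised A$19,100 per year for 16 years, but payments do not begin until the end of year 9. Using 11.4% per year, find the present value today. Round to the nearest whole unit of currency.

A$58,082

Value one period before first payment (t=8): 19100 × [1 − (1+0.114)^(−16)] / 0.114 = 19100 × 7.212621 = 137,761.0639
Discount back 8 years: 137,761.0639 × (1+0.114)^(−8) = 137,761.0639 × 0.421617 = 58,082.4546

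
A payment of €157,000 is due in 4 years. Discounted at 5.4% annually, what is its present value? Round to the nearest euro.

€127,215

PV = FV·(1+i)^(−n) = 157,000 × 0.810285 = 127,214.6739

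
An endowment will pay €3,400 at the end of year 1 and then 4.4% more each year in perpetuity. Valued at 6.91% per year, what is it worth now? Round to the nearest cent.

€135,458.17

PV = PMT / (i − g) = 3400 / (0.0691 − 0.044) = 3400 / 0.025100 = 135,458.1673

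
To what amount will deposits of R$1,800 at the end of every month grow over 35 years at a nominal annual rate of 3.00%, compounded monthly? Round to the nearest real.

With 12 periods per year: i = 0.0025, n = 420.
FV = 1800 × [(1+0.0025)^420 − 1] / 0.0025 = 1800 × 741.563657 = 1,334,814.5826

R$1,334,815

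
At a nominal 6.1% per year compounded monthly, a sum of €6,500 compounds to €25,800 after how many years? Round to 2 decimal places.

22.66 years

Periodic rate i = 0.061/12 = 0.00508333.
(1+i)^n = 25800/6500 = 3.96923, so n = ln 3.96923 / ln 1.00508 = 271.8833 months
= 271.8833/12 years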